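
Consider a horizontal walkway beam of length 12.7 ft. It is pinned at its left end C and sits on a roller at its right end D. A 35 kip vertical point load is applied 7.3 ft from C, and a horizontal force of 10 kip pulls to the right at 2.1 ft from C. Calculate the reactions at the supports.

ΣM about C: D_y·12.7 − 35·7.3 = 0 → D_y = 255.5/12.7 = 20.1181 ≈ 20.12 kip.
ΣF_y = 0: C_y + 20.1181 − 35 = 0 → C_y = 14.88 kip.
ΣF_x = 0: C_x + 10 = 0 → C_x = -10.00 kip.

C_x = -10.00 kip, C_y = 14.88 kip, D_y = 20.12 kip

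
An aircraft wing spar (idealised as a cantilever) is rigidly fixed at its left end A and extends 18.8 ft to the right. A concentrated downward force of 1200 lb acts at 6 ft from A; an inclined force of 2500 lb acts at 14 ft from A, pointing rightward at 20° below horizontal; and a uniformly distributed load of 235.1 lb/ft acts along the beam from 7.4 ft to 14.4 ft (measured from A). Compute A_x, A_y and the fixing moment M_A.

A_x = -2349 lb, A_y = 3701 lb, M_A = 37110 lb·ft

Resultant of the distributed load: 235.1 × 7 = 1645.7 lb at 10.9 ft from A.
ΣF_x = 0: A_x + 2500·cos20° = 0 → A_x = -2349 lb.
ΣF_y = 0: A_y − 1200 − 2500·sin20° − 235.1·7 = 0 → A_y = 3701 lb.
ΣM about A: M_A − 1200·6 − 2500·sin20°·14 − (235.1·7)·10.9 = 0 → M_A = 37110 lb·ft.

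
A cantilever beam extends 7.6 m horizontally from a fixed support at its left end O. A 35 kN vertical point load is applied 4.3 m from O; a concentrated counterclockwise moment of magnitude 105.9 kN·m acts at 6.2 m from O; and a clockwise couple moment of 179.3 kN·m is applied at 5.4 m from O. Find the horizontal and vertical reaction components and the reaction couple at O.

ΣF_x = 0: O_x = 0.
ΣF_y = 0: O_y − 35 = 0 → O_y = 35.00 kN.
ΣM about O: M_O − 35·4.3 + 105.9 − 179.3 = 0 → M_O = 223.9 kN·m.

O_x = 0, O_y = 35.00 kN, M_O = 223.9 kN·m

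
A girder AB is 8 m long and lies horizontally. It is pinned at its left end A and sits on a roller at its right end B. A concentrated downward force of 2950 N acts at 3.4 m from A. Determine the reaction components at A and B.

A_x = 0, A_y = 1696 N, B_y = 1254 N

Taking moments about A: B_y·8 − 2950·3.4 = 0 → B_y = 10030/8 = 1253.75 ≈ 1254 N.
ΣF_y = 0: A_y + 1253.75 − 2950 = 0 → A_y = 1696 N.
ΣF_x = 0: no horizontal applied forces, so A_x = 0.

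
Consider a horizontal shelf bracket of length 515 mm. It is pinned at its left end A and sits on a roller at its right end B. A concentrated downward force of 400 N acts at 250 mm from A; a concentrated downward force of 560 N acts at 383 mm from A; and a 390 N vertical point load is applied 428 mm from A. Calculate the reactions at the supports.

Taking moments about A: B_y·515 − 400·250 − 560·383 − 390·428 = 0 → B_y = 481400/515 = 934.757 ≈ 934.8 N.
ΣF_y = 0: A_y + 934.757 − 400 − 560 − 390 = 0 → A_y = 415.2 N.
ΣF_x = 0: no horizontal applied forces, so A_x = 0.

A_x = 0, A_y = 415.2 N, B_y = 934.8 N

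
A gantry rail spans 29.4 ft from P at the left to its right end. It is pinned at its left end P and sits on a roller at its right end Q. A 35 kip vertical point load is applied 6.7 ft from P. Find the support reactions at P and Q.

P_x = 0, P_y = 27.02 kip, Q_y = 7.976 kip

Moments about P: Q_y·29.4 − 35·6.7 = 0 → Q_y = 234.5/29.4 = 7.97619 ≈ 7.976 kip.
ΣF_y = 0: P_y + 7.97619 − 35 = 0 → P_y = 27.02 kip.
ΣF_x = 0: no horizontal applied forces, so P_x = 0.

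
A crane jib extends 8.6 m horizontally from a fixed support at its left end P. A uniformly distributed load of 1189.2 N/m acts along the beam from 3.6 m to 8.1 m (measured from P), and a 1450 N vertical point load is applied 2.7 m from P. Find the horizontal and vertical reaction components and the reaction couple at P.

P_x = 0, P_y = 6801 N, M_P = 35220 N·m

Resultant of the distributed load: 1189.2 × 4.5 = 5351.4 N at 5.85 m from P.
ΣF_x = 0: P_x = 0.
ΣF_y = 0: P_y − 1189.2·4.5 − 1450 = 0 → P_y = 6801 N.
ΣM about P: M_P − (1189.2·4.5)·5.85 − 1450·2.7 = 0 → M_P = 35220 N·m.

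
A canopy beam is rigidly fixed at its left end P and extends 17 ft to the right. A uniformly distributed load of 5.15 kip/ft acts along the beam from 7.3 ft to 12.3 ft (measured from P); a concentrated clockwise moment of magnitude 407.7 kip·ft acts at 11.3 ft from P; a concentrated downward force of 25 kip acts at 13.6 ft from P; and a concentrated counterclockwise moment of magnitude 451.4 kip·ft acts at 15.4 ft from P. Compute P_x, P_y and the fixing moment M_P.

Resultant of the distributed load: 5.15 × 5 = 25.75 kip at 9.8 ft from P.
ΣF_x = 0: P_x = 0.
ΣF_y = 0: P_y − 5.15·5 − 25 = 0 → P_y = 50.75 kip.
ΣM about P: M_P − (5.15·5)·9.8 − 407.7 − 25·13.6 + 451.4 = 0 → M_P = 548.7 kip·ft.

P_x = 0, P_y = 50.75 kip, M_P = 548.7 kip·ft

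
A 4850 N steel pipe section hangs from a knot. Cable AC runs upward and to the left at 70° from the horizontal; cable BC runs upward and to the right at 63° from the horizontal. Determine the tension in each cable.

ΣF_x = 0: −T_AC·cos70° + T_BC·cos63° = 0 → T_BC = 0.753364·T_AC.
ΣF_y = 0: T_AC·sin70° + T_BC·sin63° = 4850.
Substitute: T_AC·(0.939693 + 0.753364·0.891007) = 4850 → T_AC = 3010.65 ≈ 3011 N.
Then T_BC = 0.753364 × 3010.65 = 2268 N.

T_AC = 3011 N, T_BC = 2268 N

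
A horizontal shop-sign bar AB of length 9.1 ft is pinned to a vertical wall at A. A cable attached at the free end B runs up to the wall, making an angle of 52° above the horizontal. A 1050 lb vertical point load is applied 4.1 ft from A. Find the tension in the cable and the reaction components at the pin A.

ΣM about A: T·sin52°·9.1 − 1050·4.1 = 0 → T = 4305/(9.1·0.788011) = 600.343 ≈ 600.3 lb.
ΣF_x = 0: A_x − T·cos52° = 0 → A_x = 600.343 × 0.615661 = 369.6 lb.
ΣF_y = 0: A_y + T·sin52° − 1050 = 0 → A_y = 1050 − 600.343 × 0.788011 = 576.9 lb.

T = 600.3 lb, A_x = 369.6 lb, A_y = 576.9 lb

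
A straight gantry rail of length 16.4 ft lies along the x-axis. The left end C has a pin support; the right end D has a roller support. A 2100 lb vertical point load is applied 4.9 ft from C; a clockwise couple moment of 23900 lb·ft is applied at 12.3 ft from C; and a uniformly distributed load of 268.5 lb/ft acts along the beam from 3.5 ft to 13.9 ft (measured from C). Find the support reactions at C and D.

C_x = 0, C_y = 1326 lb, D_y = 3566 lb

Resultant of the distributed load: 268.5 × 10.4 = 2792.4 lb at 8.7 ft from C.
ΣM about C: D_y·16.4 − 2100·4.9 − 23900 − (268.5·10.4)·8.7 = 0 → D_y = 58483.88/16.4 = 3566.09 ≈ 3566 lb.
ΣF_y = 0: C_y + 3566.09 − 2100 − 268.5·10.4 = 0 → C_y = 1326 lb.
ΣF_x = 0: no horizontal applied forces, so C_x = 0.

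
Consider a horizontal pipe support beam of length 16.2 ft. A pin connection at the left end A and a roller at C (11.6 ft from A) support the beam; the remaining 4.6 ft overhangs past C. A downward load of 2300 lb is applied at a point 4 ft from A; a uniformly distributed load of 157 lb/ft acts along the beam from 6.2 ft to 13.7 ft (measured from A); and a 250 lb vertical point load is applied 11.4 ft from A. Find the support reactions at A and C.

A_x = 0, A_y = 1679 lb, C_y = 2049 lb

Resultant of the distributed load: 157 × 7.5 = 1177.5 lb at 9.95 ft from A.
Moments about A: C_y·11.6 − 2300·4 − (157·7.5)·9.95 − 250·11.4 = 0 → C_y = 23766.125/11.6 = 2048.8 ≈ 2049 lb.
ΣF_y = 0: A_y + 2048.8 − 2300 − 157·7.5 − 250 = 0 → A_y = 1679 lb.
ΣF_x = 0: no horizontal applied forces, so A_x = 0.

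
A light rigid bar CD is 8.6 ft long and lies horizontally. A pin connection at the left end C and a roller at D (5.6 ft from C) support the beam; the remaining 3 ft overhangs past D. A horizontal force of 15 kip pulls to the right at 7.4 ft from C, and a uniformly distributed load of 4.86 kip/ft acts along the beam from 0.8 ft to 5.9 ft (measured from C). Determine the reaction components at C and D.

Resultant of the distributed load: 4.86 × 5.1 = 24.786 kip at 3.35 ft from C.
Taking moments about C: D_y·5.6 − (4.86·5.1)·3.35 = 0 → D_y = 83.0331/5.6 = 14.8273 ≈ 14.83 kip.
ΣF_y = 0: C_y + 14.8273 − 4.86·5.1 = 0 → C_y = 9.959 kip.
ΣF_x = 0: C_x + 15 = 0 → C_x = -15.00 kip.

C_x = -15.00 kip, C_y = 9.959 kip, D_y = 14.83 kip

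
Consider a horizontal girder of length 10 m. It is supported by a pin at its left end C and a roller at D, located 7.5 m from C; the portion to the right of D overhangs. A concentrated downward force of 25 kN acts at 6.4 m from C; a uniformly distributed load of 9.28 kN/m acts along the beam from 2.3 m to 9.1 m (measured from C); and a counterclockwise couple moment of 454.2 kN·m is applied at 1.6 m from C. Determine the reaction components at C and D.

C_x = 0, C_y = 79.37 kN, D_y = 8.732 kN

Resultant of the distributed load: 9.28 × 6.8 = 63.104 kN at 5.7 m from C.
ΣM about C: D_y·7.5 − 25·6.4 − (9.28·6.8)·5.7 + 454.2 = 0 → D_y = 65.4928/7.5 = 8.73237 ≈ 8.732 kN.
ΣF_y = 0: C_y + 8.73237 − 25 − 9.28·6.8 = 0 → C_y = 79.37 kN.
ΣF_x = 0: no horizontal applied forces, so C_x = 0.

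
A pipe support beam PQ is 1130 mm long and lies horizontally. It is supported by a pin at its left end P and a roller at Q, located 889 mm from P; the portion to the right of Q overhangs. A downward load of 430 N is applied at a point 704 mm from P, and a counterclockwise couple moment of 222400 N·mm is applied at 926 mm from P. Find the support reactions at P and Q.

P_x = 0, P_y = 339.7 N, Q_y = 90.35 N

Moments about P: Q_y·889 − 430·704 + 222400 = 0 → Q_y = 80320/889 = 90.3487 ≈ 90.35 N.
ΣF_y = 0: P_y + 90.3487 − 430 = 0 → P_y = 339.7 N.
ΣF_x = 0: no horizontal applied forces, so P_x = 0.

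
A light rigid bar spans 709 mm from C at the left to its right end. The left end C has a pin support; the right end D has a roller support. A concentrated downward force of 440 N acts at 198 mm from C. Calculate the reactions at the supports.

C_x = 0, C_y = 317.1 N, D_y = 122.9 N

Moments about C: D_y·709 − 440·198 = 0 → D_y = 87120/709 = 122.877 ≈ 122.9 N.
ΣF_y = 0: C_y + 122.877 − 440 = 0 → C_y = 317.1 N.
ΣF_x = 0: no horizontal applied forces, so C_x = 0.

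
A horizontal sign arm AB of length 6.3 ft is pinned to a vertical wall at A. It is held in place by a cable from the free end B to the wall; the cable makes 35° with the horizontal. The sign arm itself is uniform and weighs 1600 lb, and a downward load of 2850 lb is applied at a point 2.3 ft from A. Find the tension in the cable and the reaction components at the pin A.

T = 3209 lb, A_x = 2628 lb, A_y = 2610 lb

ΣM about A: T·sin35°·6.3 − 1600·3.15 − 2850·2.3 = 0 → T = 11595/(6.3·0.573576) = 3208.77 ≈ 3209 lb.
ΣF_x = 0: A_x − T·cos35° = 0 → A_x = 3208.77 × 0.819152 = 2628 lb.
ΣF_y = 0: A_y + T·sin35° − 1600 − 2850 = 0 → A_y = 4450 − 3208.77 × 0.573576 = 2610 lb.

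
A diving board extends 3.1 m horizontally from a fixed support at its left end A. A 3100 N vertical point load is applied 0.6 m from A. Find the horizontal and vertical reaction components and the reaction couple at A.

ΣF_x = 0: A_x = 0.
ΣF_y = 0: A_y − 3100 = 0 → A_y = 3100 N.
ΣM about A: M_A − 3100·0.6 = 0 → M_A = 1860 N·m.

A_x = 0, A_y = 3100 N, M_A = 1860 N·m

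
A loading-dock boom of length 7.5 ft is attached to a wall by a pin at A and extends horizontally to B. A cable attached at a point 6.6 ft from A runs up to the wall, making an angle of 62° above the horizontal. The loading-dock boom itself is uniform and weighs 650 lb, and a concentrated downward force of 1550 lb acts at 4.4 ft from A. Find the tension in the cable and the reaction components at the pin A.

ΣM about A: T·sin62°·6.6 − 650·3.75 − 1550·4.4 = 0 → T = 9257.5/(6.6·0.882948) = 1588.6 ≈ 1589 lb.
ΣF_x = 0: A_x − T·cos62° = 0 → A_x = 1588.6 × 0.469472 = 745.8 lb.
ΣF_y = 0: A_y + T·sin62° − 650 − 1550 = 0 → A_y = 2200 − 1588.6 × 0.882948 = 797.3 lb.

T = 1589 lb, A_x = 745.8 lb, A_y = 797.3 lb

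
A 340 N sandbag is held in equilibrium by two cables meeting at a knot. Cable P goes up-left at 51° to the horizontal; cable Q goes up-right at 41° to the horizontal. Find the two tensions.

ΣF_x = 0: −T_P·cos51° + T_Q·cos41° = 0 → T_Q = 0.833858·T_P.
ΣF_y = 0: T_P·sin51° + T_Q·sin41° = 340.
Substitute: T_P·(0.777146 + 0.833858·0.656059) = 340 → T_P = 256.758 ≈ 256.8 N.
Then T_Q = 0.833858 × 256.758 = 214.1 N.

T_P = 256.8 N, T_Q = 214.1 N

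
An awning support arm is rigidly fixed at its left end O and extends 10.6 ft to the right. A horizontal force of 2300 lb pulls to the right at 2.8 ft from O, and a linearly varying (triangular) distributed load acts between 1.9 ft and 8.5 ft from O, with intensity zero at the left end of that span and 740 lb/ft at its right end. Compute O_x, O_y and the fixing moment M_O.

Resultant of the triangular load: ½ × 740 × 6.6 = 2442 lb, acting at 6.3 ft from O (one-third of the span from the peak).
ΣF_x = 0: O_x + 2300 = 0 → O_x = -2300 lb.
ΣF_y = 0: O_y − ½·740·6.6 = 0 → O_y = 2442 lb.
ΣM about O: M_O − (½·740·6.6)·6.3 = 0 → M_O = 15380 lb·ft.

O_x = -2300 lb, O_y = 2442 lb, M_O = 15380 lb·ft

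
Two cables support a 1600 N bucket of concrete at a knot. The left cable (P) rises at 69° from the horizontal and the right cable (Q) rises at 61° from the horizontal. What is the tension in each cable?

ΣF_x = 0: −T_P·cos69° + T_Q·cos61° = 0 → T_Q = 0.739193·T_P.
ΣF_y = 0: T_P·sin69° + T_Q·sin61° = 1600.
Substitute: T_P·(0.93358 + 0.739193·0.87462) = 1600 → T_P = 1012.6 ≈ 1013 N.
Then T_Q = 0.739193 × 1012.6 = 748.5 N.

T_P = 1013 N, T_Q = 748.5 N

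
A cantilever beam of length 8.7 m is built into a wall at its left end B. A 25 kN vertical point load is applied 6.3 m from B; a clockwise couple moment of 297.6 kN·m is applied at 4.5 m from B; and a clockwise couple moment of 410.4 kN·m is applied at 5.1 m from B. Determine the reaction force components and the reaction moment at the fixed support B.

B_x = 0, B_y = 25.00 kN, M_B = 865.5 kN·m

ΣF_x = 0: B_x = 0.
ΣF_y = 0: B_y − 25 = 0 → B_y = 25.00 kN.
ΣM about B: M_B − 25·6.3 − 297.6 − 410.4 = 0 → M_B = 865.5 kN·m.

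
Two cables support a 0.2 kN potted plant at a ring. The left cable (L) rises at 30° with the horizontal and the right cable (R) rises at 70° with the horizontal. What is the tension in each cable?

T_L = 0.06946 kN, T_R = 0.1759 kN

ΣF_x = 0: −T_L·cos30° + T_R·cos70° = 0 → T_R = 2.53209·T_L.
ΣF_y = 0: T_L·sin30° + T_R·sin70° = 0.2.
Substitute: T_L·(0.5 + 2.53209·0.939693) = 0.2 → T_L = 0.0694592 ≈ 0.06946 kN.
Then T_R = 2.53209 × 0.0694592 = 0.1759 kN.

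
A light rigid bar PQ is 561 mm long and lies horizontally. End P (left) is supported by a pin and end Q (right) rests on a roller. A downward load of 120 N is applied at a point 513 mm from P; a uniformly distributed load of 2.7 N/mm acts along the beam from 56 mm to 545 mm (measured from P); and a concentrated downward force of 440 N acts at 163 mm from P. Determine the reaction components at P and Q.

Resultant of the distributed load: 2.7 × 489 = 1320.3 N at 300.5 mm from P.
ΣM about P: Q_y·561 − 120·513 − (2.7·489)·300.5 − 440·163 = 0 → Q_y = 530030.15/561 = 944.795 ≈ 944.8 N.
ΣF_y = 0: P_y + 944.795 − 120 − 2.7·489 − 440 = 0 → P_y = 935.5 N.
ΣF_x = 0: no horizontal applied forces, so P_x = 0.

P_x = 0, P_y = 935.5 N, Q_y = 944.8 N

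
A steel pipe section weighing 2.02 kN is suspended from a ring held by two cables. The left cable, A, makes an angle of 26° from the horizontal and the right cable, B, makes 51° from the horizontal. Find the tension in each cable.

ΣF_x = 0: −T_A·cos26° + T_B·cos51° = 0 → T_B = 1.4282·T_A.
ΣF_y = 0: T_A·sin26° + T_B·sin51° = 2.02.
Substitute: T_A·(0.438371 + 1.4282·0.777146) = 2.02 → T_A = 1.30466 ≈ 1.305 kN.
Then T_B = 1.4282 × 1.30466 = 1.863 kN.

T_A = 1.305 kN, T_B = 1.863 kN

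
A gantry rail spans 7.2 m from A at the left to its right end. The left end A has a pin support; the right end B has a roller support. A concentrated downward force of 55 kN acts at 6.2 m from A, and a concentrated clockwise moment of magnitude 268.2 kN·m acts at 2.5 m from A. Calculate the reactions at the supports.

Taking moments about A: B_y·7.2 − 55·6.2 − 268.2 = 0 → B_y = 609.2/7.2 = 84.6111 ≈ 84.61 kN.
ΣF_y = 0: A_y + 84.6111 − 55 = 0 → A_y = -29.61 kN.
ΣF_x = 0: no horizontal applied forces, so A_x = 0.

A_x = 0, A_y = -29.61 kN, B_y = 84.61 kN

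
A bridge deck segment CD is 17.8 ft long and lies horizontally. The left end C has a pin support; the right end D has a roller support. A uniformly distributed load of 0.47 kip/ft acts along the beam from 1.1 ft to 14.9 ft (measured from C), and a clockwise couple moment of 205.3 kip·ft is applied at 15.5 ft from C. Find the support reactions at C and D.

C_x = 0, C_y = -7.963 kip, D_y = 14.45 kip

Resultant of the distributed load: 0.47 × 13.8 = 6.486 kip at 8 ft from C.
ΣM about C: D_y·17.8 − (0.47·13.8)·8 − 205.3 = 0 → D_y = 257.188/17.8 = 14.4488 ≈ 14.45 kip.
ΣF_y = 0: C_y + 14.4488 − 0.47·13.8 = 0 → C_y = -7.963 kip.
ΣF_x = 0: no horizontal applied forces, so C_x = 0.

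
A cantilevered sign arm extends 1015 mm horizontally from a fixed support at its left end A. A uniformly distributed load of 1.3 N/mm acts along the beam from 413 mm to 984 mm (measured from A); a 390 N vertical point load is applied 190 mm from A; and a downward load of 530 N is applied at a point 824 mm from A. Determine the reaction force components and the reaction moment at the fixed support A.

A_x = 0, A_y = 1662 N, M_A = 1029000 N·mm

Resultant of the distributed load: 1.3 × 571 = 742.3 N at 698.5 mm from A.
ΣF_x = 0: A_x = 0.
ΣF_y = 0: A_y − 1.3·571 − 390 − 530 = 0 → A_y = 1662 N.
ΣM about A: M_A − (1.3·571)·698.5 − 390·190 − 530·824 = 0 → M_A = 1029000 N·mm.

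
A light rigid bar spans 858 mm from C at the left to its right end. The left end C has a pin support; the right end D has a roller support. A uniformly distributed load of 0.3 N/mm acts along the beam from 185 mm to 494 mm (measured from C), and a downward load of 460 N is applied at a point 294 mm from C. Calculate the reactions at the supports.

Resultant of the distributed load: 0.3 × 309 = 92.7 N at 339.5 mm from C.
ΣM about C: D_y·858 − (0.3·309)·339.5 − 460·294 = 0 → D_y = 166711.65/858 = 194.303 ≈ 194.3 N.
ΣF_y = 0: C_y + 194.303 − 0.3·309 − 460 = 0 → C_y = 358.4 N.
ΣF_x = 0: no horizontal applied forces, so C_x = 0.

C_x = 0, C_y = 358.4 N, D_y = 194.3 N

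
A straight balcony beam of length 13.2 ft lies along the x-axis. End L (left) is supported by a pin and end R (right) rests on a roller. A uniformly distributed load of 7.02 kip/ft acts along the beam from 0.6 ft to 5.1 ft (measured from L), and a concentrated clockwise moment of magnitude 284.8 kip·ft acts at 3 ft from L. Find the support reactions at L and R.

Resultant of the distributed load: 7.02 × 4.5 = 31.59 kip at 2.85 ft from L.
Moments about L: R_y·13.2 − (7.02·4.5)·2.85 − 284.8 = 0 → R_y = 374.8315/13.2 = 28.3963 ≈ 28.40 kip.
ΣF_y = 0: L_y + 28.3963 − 7.02·4.5 = 0 → L_y = 3.194 kip.
ΣF_x = 0: no horizontal applied forces, so L_x = 0.

L_x = 0, L_y = 3.194 kip, R_y = 28.40 kip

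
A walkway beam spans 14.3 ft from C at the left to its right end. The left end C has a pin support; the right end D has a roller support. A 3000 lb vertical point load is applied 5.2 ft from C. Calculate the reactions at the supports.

C_x = 0, C_y = 1909 lb, D_y = 1091 lb

Taking moments about C: D_y·14.3 − 3000·5.2 = 0 → D_y = 15600/14.3 = 1090.91 ≈ 1091 lb.
ΣF_y = 0: C_y + 1090.91 − 3000 = 0 → C_y = 1909 lb.
ΣF_x = 0: no horizontal applied forces, so C_x = 0.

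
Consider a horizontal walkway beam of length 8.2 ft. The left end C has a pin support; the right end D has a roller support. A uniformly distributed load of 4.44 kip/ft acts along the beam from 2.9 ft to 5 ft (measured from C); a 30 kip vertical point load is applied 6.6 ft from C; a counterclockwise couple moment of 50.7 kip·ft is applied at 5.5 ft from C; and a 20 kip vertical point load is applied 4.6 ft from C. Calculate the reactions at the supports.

C_x = 0, C_y = 25.65 kip, D_y = 33.67 kip

Resultant of the distributed load: 4.44 × 2.1 = 9.324 kip at 3.95 ft from C.
Moments about C: D_y·8.2 − (4.44·2.1)·3.95 − 30·6.6 + 50.7 − 20·4.6 = 0 → D_y = 276.1298/8.2 = 33.6744 ≈ 33.67 kip.
ΣF_y = 0: C_y + 33.6744 − 4.44·2.1 − 30 − 20 = 0 → C_y = 25.65 kip.
ΣF_x = 0: no horizontal applied forces, so C_x = 0.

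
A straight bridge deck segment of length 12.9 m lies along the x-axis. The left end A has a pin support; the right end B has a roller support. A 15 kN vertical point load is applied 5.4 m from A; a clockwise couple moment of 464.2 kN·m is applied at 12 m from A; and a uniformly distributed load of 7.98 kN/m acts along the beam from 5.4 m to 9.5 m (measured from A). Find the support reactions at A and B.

Resultant of the distributed load: 7.98 × 4.1 = 32.718 kN at 7.45 m from A.
Moments about A: B_y·12.9 − 15·5.4 − 464.2 − (7.98·4.1)·7.45 = 0 → B_y = 788.9491/12.9 = 61.1588 ≈ 61.16 kN.
ΣF_y = 0: A_y + 61.1588 − 15 − 7.98·4.1 = 0 → A_y = -13.44 kN.
ΣF_x = 0: no horizontal applied forces, so A_x = 0.

A_x = 0, A_y = -13.44 kN, B_y = 61.16 kN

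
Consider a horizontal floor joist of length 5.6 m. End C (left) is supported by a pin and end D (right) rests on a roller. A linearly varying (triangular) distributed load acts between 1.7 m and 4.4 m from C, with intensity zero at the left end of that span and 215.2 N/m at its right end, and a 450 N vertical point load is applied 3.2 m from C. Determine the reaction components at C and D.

Resultant of the triangular load: ½ × 215.2 × 2.7 = 290.52 N, acting at 3.5 m from C (one-third of the span from the peak).
Moments about C: D_y·5.6 − (½·215.2·2.7)·3.5 − 450·3.2 = 0 → D_y = 2456.82/5.6 = 438.718 ≈ 438.7 N.
ΣF_y = 0: C_y + 438.718 − ½·215.2·2.7 − 450 = 0 → C_y = 301.8 N.
ΣF_x = 0: no horizontal applied forces, so C_x = 0.

C_x = 0, C_y = 301.8 N, D_y = 438.7 N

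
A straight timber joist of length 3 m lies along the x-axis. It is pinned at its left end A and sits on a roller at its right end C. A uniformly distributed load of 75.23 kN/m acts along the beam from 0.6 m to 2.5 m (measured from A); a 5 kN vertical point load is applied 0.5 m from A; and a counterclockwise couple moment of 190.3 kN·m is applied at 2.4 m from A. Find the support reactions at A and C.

Resultant of the distributed load: 75.23 × 1.9 = 142.937 kN at 1.55 m from A.
Taking moments about A: C_y·3 − (75.23·1.9)·1.55 − 5·0.5 + 190.3 = 0 → C_y = 33.75235/3 = 11.2508 ≈ 11.25 kN.
ΣF_y = 0: A_y + 11.2508 − 75.23·1.9 − 5 = 0 → A_y = 136.7 kN.
ΣF_x = 0: no horizontal applied forces, so A_x = 0.

A_x = 0, A_y = 136.7 kN, C_y = 11.25 kN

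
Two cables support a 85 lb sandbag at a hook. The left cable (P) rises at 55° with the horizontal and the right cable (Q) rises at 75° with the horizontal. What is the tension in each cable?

T_P = 28.72 lb, T_Q = 63.64 lb

ΣF_x = 0: −T_P·cos55° + T_Q·cos75° = 0 → T_Q = 2.21613·T_P.
ΣF_y = 0: T_P·sin55° + T_Q·sin75° = 85.
Substitute: T_P·(0.819152 + 2.21613·0.965926) = 85 → T_P = 28.7185 ≈ 28.72 lb.
Then T_Q = 2.21613 × 28.7185 = 63.64 lb.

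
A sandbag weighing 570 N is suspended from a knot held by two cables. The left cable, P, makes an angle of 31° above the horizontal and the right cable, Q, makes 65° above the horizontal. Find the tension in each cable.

ΣF_x = 0: −T_P·cos31° + T_Q·cos65° = 0 → T_Q = 2.02823·T_P.
ΣF_y = 0: T_P·sin31° + T_Q·sin65° = 570.
Substitute: T_P·(0.515038 + 2.02823·0.906308) = 570 → T_P = 242.219 ≈ 242.2 N.
Then T_Q = 2.02823 × 242.219 = 491.3 N.

T_P = 242.2 N, T_Q = 491.3 N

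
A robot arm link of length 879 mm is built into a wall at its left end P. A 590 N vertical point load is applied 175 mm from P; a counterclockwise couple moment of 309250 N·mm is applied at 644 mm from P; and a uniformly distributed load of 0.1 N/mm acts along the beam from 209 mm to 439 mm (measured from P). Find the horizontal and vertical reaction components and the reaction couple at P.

P_x = 0, P_y = 613.0 N, M_P = -198500 N·mm

Resultant of the distributed load: 0.1 × 230 = 23 N at 324 mm from P.
ΣF_x = 0: P_x = 0.
ΣF_y = 0: P_y − 590 − 0.1·230 = 0 → P_y = 613.0 N.
ΣM about P: M_P − 590·175 + 309250 − (0.1·230)·324 = 0 → M_P = -198500 N·mm.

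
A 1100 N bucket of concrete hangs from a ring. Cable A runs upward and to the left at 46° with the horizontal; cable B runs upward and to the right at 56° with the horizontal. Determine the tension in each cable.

ΣF_x = 0: −T_A·cos46° + T_B·cos56° = 0 → T_B = 1.24225·T_A.
ΣF_y = 0: T_A·sin46° + T_B·sin56° = 1100.
Substitute: T_A·(0.71934 + 1.24225·0.829038) = 1100 → T_A = 628.854 ≈ 628.9 N.
Then T_B = 1.24225 × 628.854 = 781.2 N.

T_A = 628.9 N, T_B = 781.2 N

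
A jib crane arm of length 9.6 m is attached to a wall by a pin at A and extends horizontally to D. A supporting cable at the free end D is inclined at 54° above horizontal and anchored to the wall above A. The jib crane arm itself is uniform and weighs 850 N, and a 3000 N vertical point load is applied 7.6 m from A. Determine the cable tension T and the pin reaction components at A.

T = 3461 N, A_x = 2034 N, A_y = 1050 N

ΣM about A: T·sin54°·9.6 − 850·4.8 − 3000·7.6 = 0 → T = 26880/(9.6·0.809017) = 3460.99 ≈ 3461 N.
ΣF_x = 0: A_x − T·cos54° = 0 → A_x = 3460.99 × 0.587785 = 2034 N.
ΣF_y = 0: A_y + T·sin54° − 850 − 3000 = 0 → A_y = 3850 − 3460.99 × 0.809017 = 1050 N.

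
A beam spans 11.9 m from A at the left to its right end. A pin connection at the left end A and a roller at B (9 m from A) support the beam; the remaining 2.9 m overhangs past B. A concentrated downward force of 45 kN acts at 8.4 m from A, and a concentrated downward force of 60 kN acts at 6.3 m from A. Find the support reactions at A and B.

A_x = 0, A_y = 21.00 kN, B_y = 84.00 kN

Moments about A: B_y·9 − 45·8.4 − 60·6.3 = 0 → B_y = 756/9 = 84.00 kN.
ΣF_y = 0: A_y + 84 − 45 − 60 = 0 → A_y = 21.00 kN.
ΣF_x = 0: no horizontal applied forces, so A_x = 0.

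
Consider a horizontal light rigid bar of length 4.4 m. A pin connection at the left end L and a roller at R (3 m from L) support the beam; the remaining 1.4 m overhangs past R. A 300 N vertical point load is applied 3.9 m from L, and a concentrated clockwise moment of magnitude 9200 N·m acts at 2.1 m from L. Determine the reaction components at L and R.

Moments about L: R_y·3 − 300·3.9 − 9200 = 0 → R_y = 10370/3 = 3456.67 ≈ 3457 N.
ΣF_y = 0: L_y + 3456.67 − 300 = 0 → L_y = -3157 N.
ΣF_x = 0: no horizontal applied forces, so L_x = 0.

L_x = 0, L_y = -3157 N, R_y = 3457 N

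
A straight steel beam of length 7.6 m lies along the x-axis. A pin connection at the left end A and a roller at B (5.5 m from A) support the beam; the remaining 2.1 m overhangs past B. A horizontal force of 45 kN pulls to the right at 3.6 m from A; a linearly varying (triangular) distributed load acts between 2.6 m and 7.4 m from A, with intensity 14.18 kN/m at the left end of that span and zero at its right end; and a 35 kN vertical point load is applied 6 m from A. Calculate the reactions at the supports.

Resultant of the triangular load: ½ × 14.18 × 4.8 = 34.032 kN, acting at 4.2 m from A (one-third of the span from the peak).
Moments about A: B_y·5.5 − (½·14.18·4.8)·4.2 − 35·6 = 0 → B_y = 352.9344/5.5 = 64.1699 ≈ 64.17 kN.
ΣF_y = 0: A_y + 64.1699 − ½·14.18·4.8 − 35 = 0 → A_y = 4.862 kN.
ΣF_x = 0: A_x + 45 = 0 → A_x = -45.00 kN.

A_x = -45.00 kN, A_y = 4.862 kN, B_y = 64.17 kN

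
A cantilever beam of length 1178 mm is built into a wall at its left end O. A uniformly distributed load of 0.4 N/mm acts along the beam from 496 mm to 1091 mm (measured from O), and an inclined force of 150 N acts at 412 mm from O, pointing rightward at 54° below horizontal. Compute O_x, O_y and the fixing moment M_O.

O_x = -88.17 N, O_y = 359.4 N, M_O = 238900 N·mm

Resultant of the distributed load: 0.4 × 595 = 238 N at 793.5 mm from O.
ΣF_x = 0: O_x + 150·cos54° = 0 → O_x = -88.17 N.
ΣF_y = 0: O_y − 0.4·595 − 150·sin54° = 0 → O_y = 359.4 N.
ΣM about O: M_O − (0.4·595)·793.5 − 150·sin54°·412 = 0 → M_O = 238900 N·mm.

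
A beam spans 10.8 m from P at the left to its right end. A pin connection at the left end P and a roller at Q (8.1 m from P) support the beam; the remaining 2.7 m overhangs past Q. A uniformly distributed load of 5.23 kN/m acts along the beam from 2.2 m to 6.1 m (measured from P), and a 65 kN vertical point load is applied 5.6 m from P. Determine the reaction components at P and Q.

P_x = 0, P_y = 30.01 kN, Q_y = 55.39 kN

Resultant of the distributed load: 5.23 × 3.9 = 20.397 kN at 4.15 m from P.
Taking moments about P: Q_y·8.1 − (5.23·3.9)·4.15 − 65·5.6 = 0 → Q_y = 448.64755/8.1 = 55.3886 ≈ 55.39 kN.
ΣF_y = 0: P_y + 55.3886 − 5.23·3.9 − 65 = 0 → P_y = 30.01 kN.
ΣF_x = 0: no horizontal applied forces, so P_x = 0.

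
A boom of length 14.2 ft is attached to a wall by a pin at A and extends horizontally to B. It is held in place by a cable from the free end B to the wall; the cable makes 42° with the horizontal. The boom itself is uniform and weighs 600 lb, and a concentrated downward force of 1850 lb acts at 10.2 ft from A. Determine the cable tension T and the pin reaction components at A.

ΣM about A: T·sin42°·14.2 − 600·7.1 − 1850·10.2 = 0 → T = 23130/(14.2·0.669131) = 2434.31 ≈ 2434 lb.
ΣF_x = 0: A_x − T·cos42° = 0 → A_x = 2434.31 × 0.743145 = 1809 lb.
ΣF_y = 0: A_y + T·sin42° − 600 − 1850 = 0 → A_y = 2450 − 2434.31 × 0.669131 = 821.1 lb.

T = 2434 lb, A_x = 1809 lb, A_y = 821.1 lb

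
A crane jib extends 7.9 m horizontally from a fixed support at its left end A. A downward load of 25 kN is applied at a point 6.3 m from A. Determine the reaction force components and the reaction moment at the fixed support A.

ΣF_x = 0: A_x = 0.
ΣF_y = 0: A_y − 25 = 0 → A_y = 25.00 kN.
ΣM about A: M_A − 25·6.3 = 0 → M_A = 157.5 kN·m.

A_x = 0, A_y = 25.00 kN, M_A = 157.5 kN·m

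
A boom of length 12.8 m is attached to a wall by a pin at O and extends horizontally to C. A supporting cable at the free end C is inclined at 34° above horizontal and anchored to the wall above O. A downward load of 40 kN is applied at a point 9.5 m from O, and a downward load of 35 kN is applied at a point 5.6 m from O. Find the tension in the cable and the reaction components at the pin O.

T = 80.47 kN, O_x = 66.72 kN, O_y = 30.00 kN

ΣM about O: T·sin34°·12.8 − 40·9.5 − 35·5.6 = 0 → T = 576/(12.8·0.559193) = 80.4731 ≈ 80.47 kN.
ΣF_x = 0: O_x − T·cos34° = 0 → O_x = 80.4731 × 0.829038 = 66.72 kN.
ΣF_y = 0: O_y + T·sin34° − 40 − 35 = 0 → O_y = 75 − 80.4731 × 0.559193 = 30.00 kN.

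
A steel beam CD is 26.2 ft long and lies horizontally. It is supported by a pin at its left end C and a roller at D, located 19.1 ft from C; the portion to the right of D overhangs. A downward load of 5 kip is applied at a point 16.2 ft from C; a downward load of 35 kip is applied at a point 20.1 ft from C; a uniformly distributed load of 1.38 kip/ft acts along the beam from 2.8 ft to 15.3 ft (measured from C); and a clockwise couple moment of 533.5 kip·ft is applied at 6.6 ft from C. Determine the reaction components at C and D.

C_x = 0, C_y = -19.93 kip, D_y = 77.18 kip

Resultant of the distributed load: 1.38 × 12.5 = 17.25 kip at 9.05 ft from C.
ΣM about C: D_y·19.1 − 5·16.2 − 35·20.1 − (1.38·12.5)·9.05 − 533.5 = 0 → D_y = 1474.1125/19.1 = 77.1787 ≈ 77.18 kip.
ΣF_y = 0: C_y + 77.1787 − 5 − 35 − 1.38·12.5 = 0 → C_y = -19.93 kip.
ΣF_x = 0: no horizontal applied forces, so C_x = 0.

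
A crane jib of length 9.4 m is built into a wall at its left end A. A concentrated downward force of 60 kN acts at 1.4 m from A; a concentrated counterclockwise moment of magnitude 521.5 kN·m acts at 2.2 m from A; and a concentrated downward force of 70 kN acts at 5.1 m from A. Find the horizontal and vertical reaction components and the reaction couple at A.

A_x = 0, A_y = 130.0 kN, M_A = -80.50 kN·m

ΣF_x = 0: A_x = 0.
ΣF_y = 0: A_y − 60 − 70 = 0 → A_y = 130.0 kN.
ΣM about A: M_A − 60·1.4 + 521.5 − 70·5.1 = 0 → M_A = -80.50 kN·m.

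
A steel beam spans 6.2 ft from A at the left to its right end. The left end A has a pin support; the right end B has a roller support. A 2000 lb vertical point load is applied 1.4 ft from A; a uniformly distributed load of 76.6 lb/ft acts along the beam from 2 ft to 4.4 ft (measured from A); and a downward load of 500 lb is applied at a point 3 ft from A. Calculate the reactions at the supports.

Resultant of the distributed load: 76.6 × 2.4 = 183.84 lb at 3.2 ft from A.
Taking moments about A: B_y·6.2 − 2000·1.4 − (76.6·2.4)·3.2 − 500·3 = 0 → B_y = 4888.288/6.2 = 788.434 ≈ 788.4 lb.
ΣF_y = 0: A_y + 788.434 − 2000 − 76.6·2.4 − 500 = 0 → A_y = 1895 lb.
ΣF_x = 0: no horizontal applied forces, so A_x = 0.

A_x = 0, A_y = 1895 lb, B_y = 788.4 lb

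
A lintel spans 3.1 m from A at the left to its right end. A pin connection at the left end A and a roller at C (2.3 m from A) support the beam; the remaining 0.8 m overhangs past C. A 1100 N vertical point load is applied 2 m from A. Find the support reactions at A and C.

Moments about A: C_y·2.3 − 1100·2 = 0 → C_y = 2200/2.3 = 956.522 ≈ 956.5 N.
ΣF_y = 0: A_y + 956.522 − 1100 = 0 → A_y = 143.5 N.
ΣF_x = 0: no horizontal applied forces, so A_x = 0.

A_x = 0, A_y = 143.5 N, C_y = 956.5 N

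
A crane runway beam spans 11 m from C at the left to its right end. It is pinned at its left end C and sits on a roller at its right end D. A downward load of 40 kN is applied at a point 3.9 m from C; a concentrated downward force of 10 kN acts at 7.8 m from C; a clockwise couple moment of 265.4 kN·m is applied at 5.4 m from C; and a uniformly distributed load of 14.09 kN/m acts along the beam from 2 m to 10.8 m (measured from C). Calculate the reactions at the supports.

C_x = 0, C_y = 56.45 kN, D_y = 117.5 kN

Resultant of the distributed load: 14.09 × 8.8 = 123.992 kN at 6.4 m from C.
ΣM about C: D_y·11 − 40·3.9 − 10·7.8 − 265.4 − (14.09·8.8)·6.4 = 0 → D_y = 1292.9488/11 = 117.541 ≈ 117.5 kN.
ΣF_y = 0: C_y + 117.541 − 40 − 10 − 14.09·8.8 = 0 → C_y = 56.45 kN.
ΣF_x = 0: no horizontal applied forces, so C_x = 0.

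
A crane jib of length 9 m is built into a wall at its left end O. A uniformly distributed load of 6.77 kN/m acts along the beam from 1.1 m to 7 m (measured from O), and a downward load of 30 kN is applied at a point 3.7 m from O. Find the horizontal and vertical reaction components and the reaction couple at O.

Resultant of the distributed load: 6.77 × 5.9 = 39.943 kN at 4.05 m from O.
ΣF_x = 0: O_x = 0.
ΣF_y = 0: O_y − 6.77·5.9 − 30 = 0 → O_y = 69.94 kN.
ΣM about O: M_O − (6.77·5.9)·4.05 − 30·3.7 = 0 → M_O = 272.8 kN·m.

O_x = 0, O_y = 69.94 kN, M_O = 272.8 kN·m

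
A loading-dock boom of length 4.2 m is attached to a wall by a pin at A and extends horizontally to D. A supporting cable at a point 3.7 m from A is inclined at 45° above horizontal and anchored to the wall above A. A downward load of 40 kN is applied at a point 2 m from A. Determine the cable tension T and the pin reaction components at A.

ΣM about A: T·sin45°·3.7 − 40·2 = 0 → T = 80/(3.7·0.707107) = 30.5776 ≈ 30.58 kN.
ΣF_x = 0: A_x − T·cos45° = 0 → A_x = 30.5776 × 0.707107 = 21.62 kN.
ΣF_y = 0: A_y + T·sin45° − 40 = 0 → A_y = 40 − 30.5776 × 0.707107 = 18.38 kN.

T = 30.58 kN, A_x = 21.62 kN, A_y = 18.38 kN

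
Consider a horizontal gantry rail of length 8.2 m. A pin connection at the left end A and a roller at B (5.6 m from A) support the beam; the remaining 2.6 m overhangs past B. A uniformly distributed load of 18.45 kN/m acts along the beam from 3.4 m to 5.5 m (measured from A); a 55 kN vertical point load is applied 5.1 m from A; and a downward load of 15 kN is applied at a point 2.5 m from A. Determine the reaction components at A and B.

A_x = 0, A_y = 21.17 kN, B_y = 87.57 kN

Resultant of the distributed load: 18.45 × 2.1 = 38.745 kN at 4.45 m from A.
Taking moments about A: B_y·5.6 − (18.45·2.1)·4.45 − 55·5.1 − 15·2.5 = 0 → B_y = 490.41525/5.6 = 87.5742 ≈ 87.57 kN.
ΣF_y = 0: A_y + 87.5742 − 18.45·2.1 − 55 − 15 = 0 → A_y = 21.17 kN.
ΣF_x = 0: no horizontal applied forces, so A_x = 0.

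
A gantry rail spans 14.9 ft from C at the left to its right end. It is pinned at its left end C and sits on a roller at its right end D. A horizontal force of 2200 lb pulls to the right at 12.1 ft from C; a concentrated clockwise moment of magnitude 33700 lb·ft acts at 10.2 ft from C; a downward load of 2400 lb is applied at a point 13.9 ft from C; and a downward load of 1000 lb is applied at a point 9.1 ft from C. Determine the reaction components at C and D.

Taking moments about C: D_y·14.9 − 33700 − 2400·13.9 − 1000·9.1 = 0 → D_y = 76160/14.9 = 5111.41 ≈ 5111 lb.
ΣF_y = 0: C_y + 5111.41 − 2400 − 1000 = 0 → C_y = -1711 lb.
ΣF_x = 0: C_x + 2200 = 0 → C_x = -2200 lb.

C_x = -2200 lb, C_y = -1711 lb, D_y = 5111 lb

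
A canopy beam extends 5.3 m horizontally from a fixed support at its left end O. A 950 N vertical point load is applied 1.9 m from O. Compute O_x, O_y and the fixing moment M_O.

ΣF_x = 0: O_x = 0.
ΣF_y = 0: O_y − 950 = 0 → O_y = 950.0 N.
ΣM about O: M_O − 950·1.9 = 0 → M_O = 1805 N·m.

O_x = 0, O_y = 950.0 N, M_O = 1805 N·m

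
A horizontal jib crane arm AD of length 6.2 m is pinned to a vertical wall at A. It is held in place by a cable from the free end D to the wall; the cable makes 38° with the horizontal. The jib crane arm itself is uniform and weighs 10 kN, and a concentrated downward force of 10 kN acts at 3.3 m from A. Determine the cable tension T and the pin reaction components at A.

ΣM about A: T·sin38°·6.2 − 10·3.1 − 10·3.3 = 0 → T = 64/(6.2·0.615661) = 16.7667 ≈ 16.77 kN.
ΣF_x = 0: A_x − T·cos38° = 0 → A_x = 16.7667 × 0.788011 = 13.21 kN.
ΣF_y = 0: A_y + T·sin38° − 10 − 10 = 0 → A_y = 20 − 16.7667 × 0.615661 = 9.677 kN.

T = 16.77 kN, A_x = 13.21 kN, A_y = 9.677 kN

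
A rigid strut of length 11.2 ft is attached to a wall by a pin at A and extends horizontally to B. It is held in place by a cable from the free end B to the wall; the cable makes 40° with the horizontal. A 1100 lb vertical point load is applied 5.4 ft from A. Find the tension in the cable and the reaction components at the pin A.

T = 825.1 lb, A_x = 632.1 lb, A_y = 569.6 lb

ΣM about A: T·sin40°·11.2 − 1100·5.4 = 0 → T = 5940/(11.2·0.642788) = 825.089 ≈ 825.1 lb.
ΣF_x = 0: A_x − T·cos40° = 0 → A_x = 825.089 × 0.766044 = 632.1 lb.
ΣF_y = 0: A_y + T·sin40° − 1100 = 0 → A_y = 1100 − 825.089 × 0.642788 = 569.6 lb.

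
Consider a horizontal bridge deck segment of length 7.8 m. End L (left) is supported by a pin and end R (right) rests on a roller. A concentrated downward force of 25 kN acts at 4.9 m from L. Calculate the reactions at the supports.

L_x = 0, L_y = 9.295 kN, R_y = 15.71 kN

Taking moments about L: R_y·7.8 − 25·4.9 = 0 → R_y = 122.5/7.8 = 15.7051 ≈ 15.71 kN.
ΣF_y = 0: L_y + 15.7051 − 25 = 0 → L_y = 9.295 kN.
ΣF_x = 0: no horizontal applied forces, so L_x = 0.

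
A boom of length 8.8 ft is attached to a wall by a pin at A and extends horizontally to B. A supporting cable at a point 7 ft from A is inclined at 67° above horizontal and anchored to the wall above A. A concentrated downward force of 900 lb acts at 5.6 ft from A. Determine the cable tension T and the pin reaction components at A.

T = 782.2 lb, A_x = 305.6 lb, A_y = 180.0 lb

ΣM about A: T·sin67°·7 − 900·5.6 = 0 → T = 5040/(7·0.920505) = 782.179 ≈ 782.2 lb.
ΣF_x = 0: A_x − T·cos67° = 0 → A_x = 782.179 × 0.390731 = 305.6 lb.
ΣF_y = 0: A_y + T·sin67° − 900 = 0 → A_y = 900 − 782.179 × 0.920505 = 180.0 lb.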